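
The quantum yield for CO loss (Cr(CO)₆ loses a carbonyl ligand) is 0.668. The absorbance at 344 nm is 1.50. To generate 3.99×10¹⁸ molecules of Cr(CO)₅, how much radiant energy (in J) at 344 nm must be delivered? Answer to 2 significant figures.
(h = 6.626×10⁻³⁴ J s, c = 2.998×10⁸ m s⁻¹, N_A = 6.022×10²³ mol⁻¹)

Product: 3.99×10¹⁸ / 6.022×10²³ = 6.626×10⁻⁶ mol.
Photons that must be absorbed: 6.626×10⁻⁶ / 0.668 = 9.919×10⁻⁶ mol.
Fraction absorbed: 1 − 10^(−1.50) = 0.9684.
Incident photons needed: 9.919×10⁻⁶ / 0.9684 = 1.024×10⁻⁵ mol.
Photon energy: hc/λ = 5.775×10⁻¹⁹ J; per mole, 3.478×10⁵ J mol⁻¹.
Energy required: 1.024×10⁻⁵ × 3.478×10⁵ = 3.6 J.

3.6 J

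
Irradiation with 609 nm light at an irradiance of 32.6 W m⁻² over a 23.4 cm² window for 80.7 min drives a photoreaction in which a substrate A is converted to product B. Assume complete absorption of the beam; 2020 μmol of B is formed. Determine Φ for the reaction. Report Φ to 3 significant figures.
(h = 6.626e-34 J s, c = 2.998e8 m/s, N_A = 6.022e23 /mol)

Φ = 1.07

Product: 2020 μmol = 0.00202 mol.
Photon energy at 609 nm: hc/λ = (6.626e-34)(2.998e8)/(609e-9) = 3.262e-19 J.
Energy delivered: (32.6 W m⁻²)(23.4e-4 m²)(4842 s) = 369.4 J.
Photons incident: 369.4 / 3.262e-19 = 1.132e21, i.e. 1.132e21/6.022e23 = 0.001880 mol.
Φ = 0.00202 mol / 0.001880 mol photons = 1.07.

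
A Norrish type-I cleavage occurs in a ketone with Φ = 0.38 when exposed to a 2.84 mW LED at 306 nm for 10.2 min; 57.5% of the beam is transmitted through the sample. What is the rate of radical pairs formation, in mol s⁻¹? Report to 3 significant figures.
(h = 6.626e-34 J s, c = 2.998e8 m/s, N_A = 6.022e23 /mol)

1.17e-9 mol s⁻¹

Photon energy at 306 nm: hc/λ = (6.626e-34)(2.998e8)/(306e-9) = 6.492e-19 J.
Energy delivered: (2.84 mW)(612 s) = 1.738 J.
Photons incident: 1.738 / 6.492e-19 = 2.677e18, i.e. 2.677e18/6.022e23 = 4.445e-6 mol.
Fraction absorbed: 1 − 57.5/100 = 0.4250.
Photons absorbed: 0.4250 × 4.445e-6 = 1.889e-6 mol.
Product formed: 0.38 × 1.889e-6 = 7.178e-7 mol.
Rate: 7.178e-7 / 612 s = 1.17e-9 mol s⁻¹.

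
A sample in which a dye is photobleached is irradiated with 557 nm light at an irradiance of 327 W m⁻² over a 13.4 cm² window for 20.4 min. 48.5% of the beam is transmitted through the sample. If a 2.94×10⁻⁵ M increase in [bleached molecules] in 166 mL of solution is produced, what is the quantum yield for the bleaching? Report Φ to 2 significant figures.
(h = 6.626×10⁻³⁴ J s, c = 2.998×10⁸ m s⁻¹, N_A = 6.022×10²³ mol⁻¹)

Product: (2.94×10⁻⁵ M)(0.166 L) = 4.880×10⁻⁶ mol.
Photon energy at 557 nm: hc/λ = (6.626×10⁻³⁴)(2.998×10⁸)/(557×10⁻⁹) = 3.566×10⁻¹⁹ J.
Energy delivered: (327 W m⁻²)(13.4×10⁻⁴ m²)(1224 s) = 536.3 J.
Photons incident: 536.3 / 3.566×10⁻¹⁹ = 1.504×10²¹, i.e. 1.504×10²¹/6.022×10²³ = 0.002498 mol.
Fraction absorbed: 1 − 48.5/100 = 0.5150.
Photons absorbed: 0.5150 × 0.002498 = 0.001286 mol.
Φ = 4.880×10⁻⁶ mol / 0.001286 mol photons = 0.0038.

Φ = 0.0038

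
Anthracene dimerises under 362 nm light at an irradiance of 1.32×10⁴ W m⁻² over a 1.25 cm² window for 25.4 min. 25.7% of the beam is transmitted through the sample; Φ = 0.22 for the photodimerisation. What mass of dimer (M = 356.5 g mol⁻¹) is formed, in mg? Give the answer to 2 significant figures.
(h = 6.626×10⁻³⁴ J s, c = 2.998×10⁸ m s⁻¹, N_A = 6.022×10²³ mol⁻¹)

Photon energy at 362 nm: hc/λ = (6.626×10⁻³⁴)(2.998×10⁸)/(362×10⁻⁹) = 5.487×10⁻¹⁹ J.
Energy delivered: (1.32×10⁴ W m⁻²)(1.25×10⁻⁴ m²)(1524 s) = 2515 J.
Photons incident: 2515 / 5.487×10⁻¹⁹ = 4.584×10²¹, i.e. 4.584×10²¹/6.022×10²³ = 0.007612 mol.
Fraction absorbed: 1 − 25.7/100 = 0.7430.
Photons absorbed: 0.7430 × 0.007612 = 0.005656 mol.
Product: Φ × n_abs = 0.22 × 0.005656 = 0.001244 mol.
Mass: 0.001244 × 356.5 = 0.4435 g = 440 mg.

440 mg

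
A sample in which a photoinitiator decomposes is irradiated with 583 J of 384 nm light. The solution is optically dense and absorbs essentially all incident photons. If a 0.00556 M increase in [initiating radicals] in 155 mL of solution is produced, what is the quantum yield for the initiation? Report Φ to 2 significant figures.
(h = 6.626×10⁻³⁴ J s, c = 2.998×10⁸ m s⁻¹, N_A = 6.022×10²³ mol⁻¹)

Product: (0.00556 M)(0.155 L) = 8.618×10⁻⁴ mol.
Photon energy at 384 nm: hc/λ = (6.626×10⁻³⁴)(2.998×10⁸)/(384×10⁻⁹) = 5.173×10⁻¹⁹ J.
Photons incident: 583 / 5.173×10⁻¹⁹ = 1.127×10²¹, i.e. 1.127×10²¹/6.022×10²³ = 0.001871 mol.
Φ = 8.618×10⁻⁴ mol / 0.001871 mol photons = 0.46.

Φ = 0.46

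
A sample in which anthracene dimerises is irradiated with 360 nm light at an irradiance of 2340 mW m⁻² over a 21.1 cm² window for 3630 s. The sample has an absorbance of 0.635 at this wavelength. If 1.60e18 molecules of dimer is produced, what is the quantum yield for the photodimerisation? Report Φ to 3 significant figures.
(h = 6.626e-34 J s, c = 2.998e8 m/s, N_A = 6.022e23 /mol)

Product: 1.60e18 / 6.022e23 = 2.657e-6 mol.
Photon energy at 360 nm: hc/λ = (6.626e-34)(2.998e8)/(360e-9) = 5.518e-19 J.
Energy delivered: (2340 mW m⁻²)(21.1e-4 m²)(3630 s) = 17.92 J.
Photons incident: 17.92 / 5.518e-19 = 3.248e19, i.e. 3.248e19/6.022e23 = 5.394e-5 mol.
Fraction absorbed: 1 − 10^(−0.635) = 0.7683.
Photons absorbed: 0.7683 × 5.394e-5 = 4.144e-5 mol.
Φ = 2.657e-6 mol / 4.144e-5 mol photons = 0.0641.

Φ = 0.0641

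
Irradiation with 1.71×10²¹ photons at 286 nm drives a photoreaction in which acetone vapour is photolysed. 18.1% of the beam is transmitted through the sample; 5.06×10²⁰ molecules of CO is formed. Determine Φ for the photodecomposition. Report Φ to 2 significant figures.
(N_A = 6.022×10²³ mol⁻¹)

Product: 5.06×10²⁰ / 6.022×10²³ = 8.403×10⁻⁴ mol.
Moles of photons: 1.71×10²¹ / 6.022×10²³ = 0.002840 mol.
Fraction absorbed: 1 − 18.1/100 = 0.8190.
Photons absorbed: 0.8190 × 0.002840 = 0.002326 mol.
Φ = 8.403×10⁻⁴ mol / 0.002326 mol photons = 0.36.

Φ = 0.36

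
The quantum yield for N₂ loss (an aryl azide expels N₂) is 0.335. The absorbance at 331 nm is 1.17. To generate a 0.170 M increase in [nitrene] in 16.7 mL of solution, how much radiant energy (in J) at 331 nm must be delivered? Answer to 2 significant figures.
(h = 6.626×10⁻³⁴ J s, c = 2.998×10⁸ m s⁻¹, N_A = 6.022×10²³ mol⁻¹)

Product: (0.170 M)(0.0167 L) = 0.002839 mol.
Photons that must be absorbed: 0.002839 / 0.335 = 0.008475 mol.
Fraction absorbed: 1 − 10^(−1.17) = 0.9324.
Incident photons needed: 0.008475 / 0.9324 = 0.009089 mol.
Photon energy: hc/λ = 6.001×10⁻¹⁹ J; per mole, 3.614×10⁵ J mol⁻¹.
Energy required: 0.009089 × 3.614×10⁵ = 3300 J.

3300 J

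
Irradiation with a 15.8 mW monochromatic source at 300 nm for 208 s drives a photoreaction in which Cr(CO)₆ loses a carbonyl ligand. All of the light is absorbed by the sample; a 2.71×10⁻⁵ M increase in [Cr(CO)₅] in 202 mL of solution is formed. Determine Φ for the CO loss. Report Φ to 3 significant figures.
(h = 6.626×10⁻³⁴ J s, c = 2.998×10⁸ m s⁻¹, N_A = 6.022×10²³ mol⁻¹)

Φ = 0.664

Product: (2.71×10⁻⁵ M)(0.202 L) = 5.474×10⁻⁶ mol.
Photon energy at 300 nm: hc/λ = (6.626×10⁻³⁴)(2.998×10⁸)/(300×10⁻⁹) = 6.622×10⁻¹⁹ J.
Energy delivered: (15.8 mW)(208 s) = 3.286 J.
Photons incident: 3.286 / 6.622×10⁻¹⁹ = 4.962×10¹⁸, i.e. 4.962×10¹⁸/6.022×10²³ = 8.240×10⁻⁶ mol.
Φ = 5.474×10⁻⁶ mol / 8.240×10⁻⁶ mol photons = 0.664.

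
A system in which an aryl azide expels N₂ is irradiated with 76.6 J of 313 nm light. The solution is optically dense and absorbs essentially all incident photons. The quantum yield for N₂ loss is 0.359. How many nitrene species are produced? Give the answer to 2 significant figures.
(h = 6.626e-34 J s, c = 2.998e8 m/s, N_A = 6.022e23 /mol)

4.3e19 species

Photon energy at 313 nm: hc/λ = (6.626e-34)(2.998e8)/(313e-9) = 6.347e-19 J.
Photons incident: 76.6 / 6.347e-19 = 1.207e20, i.e. 1.207e20/6.022e23 = 2.004e-4 mol.
Product: Φ × n_abs = 0.359 × 2.004e-4 = 7.194e-5 mol.
As a count: 7.194e-5 × 6.022e23 = 4.3e19.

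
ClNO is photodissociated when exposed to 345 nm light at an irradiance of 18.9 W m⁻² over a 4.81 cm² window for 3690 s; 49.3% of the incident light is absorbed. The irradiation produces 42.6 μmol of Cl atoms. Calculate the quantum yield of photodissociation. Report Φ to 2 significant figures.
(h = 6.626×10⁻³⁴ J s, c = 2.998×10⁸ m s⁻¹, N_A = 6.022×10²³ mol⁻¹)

Φ = 0.89

Product: 42.6 μmol = 4.26×10⁻⁵ mol.
Photon energy at 345 nm: hc/λ = (6.626×10⁻³⁴)(2.998×10⁸)/(345×10⁻⁹) = 5.758×10⁻¹⁹ J.
Energy delivered: (18.9 W m⁻²)(4.81×10⁻⁴ m²)(3690 s) = 33.55 J.
Photons incident: 33.55 / 5.758×10⁻¹⁹ = 5.827×10¹⁹, i.e. 5.827×10¹⁹/6.022×10²³ = 9.676×10⁻⁵ mol.
Photons absorbed: 0.493 × 9.676×10⁻⁵ = 4.770×10⁻⁵ mol.
Φ = 4.26×10⁻⁵ mol / 4.770×10⁻⁵ mol photons = 0.89.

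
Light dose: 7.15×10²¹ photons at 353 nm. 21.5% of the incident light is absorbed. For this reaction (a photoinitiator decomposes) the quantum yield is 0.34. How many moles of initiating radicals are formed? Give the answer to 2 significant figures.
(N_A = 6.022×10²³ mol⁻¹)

8.7×10⁻⁴ mol

Moles of photons: 7.15×10²¹ / 6.022×10²³ = 0.01187 mol.
Photons absorbed: 0.215 × 0.01187 = 0.002552 mol.
Product: Φ × n_abs = 0.34 × 0.002552 = 8.677×10⁻⁴ mol.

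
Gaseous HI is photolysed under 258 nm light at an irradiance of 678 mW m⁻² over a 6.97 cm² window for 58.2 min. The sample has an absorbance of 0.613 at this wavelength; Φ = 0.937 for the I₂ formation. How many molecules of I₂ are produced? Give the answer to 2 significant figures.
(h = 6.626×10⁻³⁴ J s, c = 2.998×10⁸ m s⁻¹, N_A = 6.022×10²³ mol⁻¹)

Photon energy at 258 nm: hc/λ = (6.626×10⁻³⁴)(2.998×10⁸)/(258×10⁻⁹) = 7.700×10⁻¹⁹ J.
Energy delivered: (678 mW m⁻²)(6.97×10⁻⁴ m²)(3492 s) = 1.650 J.
Photons incident: 1.650 / 7.700×10⁻¹⁹ = 2.143×10¹⁸, i.e. 2.143×10¹⁸/6.022×10²³ = 3.559×10⁻⁶ mol.
Fraction absorbed: 1 − 10^(−0.613) = 0.7562.
Photons absorbed: 0.7562 × 3.559×10⁻⁶ = 2.691×10⁻⁶ mol.
Product: Φ × n_abs = 0.937 × 2.691×10⁻⁶ = 2.521×10⁻⁶ mol.
As a count: 2.521×10⁻⁶ × 6.022×10²³ = 1.5×10¹⁸.

1.5×10¹⁸ molecules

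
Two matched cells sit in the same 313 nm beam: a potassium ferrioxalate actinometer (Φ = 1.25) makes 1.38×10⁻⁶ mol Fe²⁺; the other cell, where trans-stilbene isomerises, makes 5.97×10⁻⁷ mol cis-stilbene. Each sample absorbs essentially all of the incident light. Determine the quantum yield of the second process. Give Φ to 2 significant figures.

Photons absorbed by the actinometer: 1.38×10⁻⁶ / 1.25 = 1.104×10⁻⁶ mol.
Φ(unknown) = 5.97×10⁻⁷ / 1.104×10⁻⁶ = 0.54.

Φ = 0.54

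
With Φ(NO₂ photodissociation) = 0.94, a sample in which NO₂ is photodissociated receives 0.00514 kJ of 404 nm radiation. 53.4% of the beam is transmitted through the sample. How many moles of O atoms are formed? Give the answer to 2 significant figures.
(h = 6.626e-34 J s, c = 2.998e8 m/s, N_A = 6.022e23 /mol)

Photon energy at 404 nm: hc/λ = (6.626e-34)(2.998e8)/(404e-9) = 4.917e-19 J.
Incident energy: 0.00514 kJ = 5.14 J.
Photons incident: 5.14 / 4.917e-19 = 1.045e19, i.e. 1.045e19/6.022e23 = 1.735e-5 mol.
Fraction absorbed: 1 − 53.4/100 = 0.4660.
Photons absorbed: 0.4660 × 1.735e-5 = 8.085e-6 mol.
Product: Φ × n_abs = 0.94 × 8.085e-6 = 7.600e-6 mol.

7.6e-6 mol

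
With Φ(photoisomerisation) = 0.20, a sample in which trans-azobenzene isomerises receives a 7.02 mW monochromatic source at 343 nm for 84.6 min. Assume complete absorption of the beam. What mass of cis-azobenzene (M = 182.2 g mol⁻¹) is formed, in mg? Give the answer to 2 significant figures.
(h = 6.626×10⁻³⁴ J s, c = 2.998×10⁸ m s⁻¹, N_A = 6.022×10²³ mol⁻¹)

Photon energy at 343 nm: hc/λ = (6.626×10⁻³⁴)(2.998×10⁸)/(343×10⁻⁹) = 5.791×10⁻¹⁹ J.
Energy delivered: (7.02 mW)(5076 s) = 35.63 J.
Photons incident: 35.63 / 5.791×10⁻¹⁹ = 6.153×10¹⁹, i.e. 6.153×10¹⁹/6.022×10²³ = 1.022×10⁻⁴ mol.
Product: Φ × n_abs = 0.20 × 1.022×10⁻⁴ = 2.044×10⁻⁵ mol.
Mass: 2.044×10⁻⁵ × 182.2 = 0.003724 g = 3.7 mg.

3.7 mg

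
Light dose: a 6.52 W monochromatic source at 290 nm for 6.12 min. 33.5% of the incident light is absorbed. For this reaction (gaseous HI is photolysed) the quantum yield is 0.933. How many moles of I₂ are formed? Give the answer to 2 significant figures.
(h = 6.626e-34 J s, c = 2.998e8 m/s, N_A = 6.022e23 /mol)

0.0018 mol

Photon energy at 290 nm: hc/λ = (6.626e-34)(2.998e8)/(290e-9) = 6.850e-19 J.
Energy delivered: (6.52 W)(367.2 s) = 2394 J.
Photons incident: 2394 / 6.850e-19 = 3.495e21, i.e. 3.495e21/6.022e23 = 0.005804 mol.
Photons absorbed: 0.335 × 0.005804 = 0.001944 mol.
Product: Φ × n_abs = 0.933 × 0.001944 = 0.001814 mol.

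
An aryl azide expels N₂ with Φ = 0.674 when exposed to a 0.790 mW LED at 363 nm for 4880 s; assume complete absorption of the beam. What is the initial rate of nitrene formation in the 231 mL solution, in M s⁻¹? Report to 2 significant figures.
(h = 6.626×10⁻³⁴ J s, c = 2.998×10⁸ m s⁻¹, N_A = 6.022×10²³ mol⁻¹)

7.0×10⁻⁹ M s⁻¹

Photon energy at 363 nm: hc/λ = (6.626×10⁻³⁴)(2.998×10⁸)/(363×10⁻⁹) = 5.472×10⁻¹⁹ J.
Energy delivered: (0.790 mW)(4880 s) = 3.855 J.
Photons incident: 3.855 / 5.472×10⁻¹⁹ = 7.045×10¹⁸, i.e. 7.045×10¹⁸/6.022×10²³ = 1.170×10⁻⁵ mol.
Product formed: 0.674 × 1.170×10⁻⁵ = 7.886×10⁻⁶ mol.
Rate: 7.886×10⁻⁶ mol / (4880 s × 0.231 L) = 7.0×10⁻⁹ M s⁻¹.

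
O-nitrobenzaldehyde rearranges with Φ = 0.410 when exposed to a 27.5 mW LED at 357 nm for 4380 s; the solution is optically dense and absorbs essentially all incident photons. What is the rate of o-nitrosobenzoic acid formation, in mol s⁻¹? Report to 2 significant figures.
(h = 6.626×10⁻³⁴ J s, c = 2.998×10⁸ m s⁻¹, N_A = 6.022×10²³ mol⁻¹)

Photon energy at 357 nm: hc/λ = (6.626×10⁻³⁴)(2.998×10⁸)/(357×10⁻⁹) = 5.564×10⁻¹⁹ J.
Energy delivered: (27.5 mW)(4380 s) = 120.5 J.
Photons incident: 120.5 / 5.564×10⁻¹⁹ = 2.166×10²⁰, i.e. 2.166×10²⁰/6.022×10²³ = 3.597×10⁻⁴ mol.
Product formed: 0.410 × 3.597×10⁻⁴ = 1.475×10⁻⁴ mol.
Rate: 1.475×10⁻⁴ / 4380 s = 3.4×10⁻⁸ mol s⁻¹.

3.4×10⁻⁸ mol s⁻¹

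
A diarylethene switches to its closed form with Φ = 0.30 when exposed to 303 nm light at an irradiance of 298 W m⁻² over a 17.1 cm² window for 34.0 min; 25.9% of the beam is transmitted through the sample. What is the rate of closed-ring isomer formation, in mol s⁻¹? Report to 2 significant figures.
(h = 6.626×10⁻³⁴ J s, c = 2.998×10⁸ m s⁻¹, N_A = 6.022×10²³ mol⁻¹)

2.9×10⁻⁷ mol s⁻¹

Photon energy at 303 nm: hc/λ = (6.626×10⁻³⁴)(2.998×10⁸)/(303×10⁻⁹) = 6.556×10⁻¹⁹ J.
Energy delivered: (298 W m⁻²)(17.1×10⁻⁴ m²)(2040 s) = 1040 J.
Photons incident: 1040 / 6.556×10⁻¹⁹ = 1.586×10²¹, i.e. 1.586×10²¹/6.022×10²³ = 0.002634 mol.
Fraction absorbed: 1 − 25.9/100 = 0.7410.
Photons absorbed: 0.7410 × 0.002634 = 0.001952 mol.
Product formed: 0.30 × 0.001952 = 5.856×10⁻⁴ mol.
Rate: 5.856×10⁻⁴ / 2040 s = 2.9×10⁻⁷ mol s⁻¹.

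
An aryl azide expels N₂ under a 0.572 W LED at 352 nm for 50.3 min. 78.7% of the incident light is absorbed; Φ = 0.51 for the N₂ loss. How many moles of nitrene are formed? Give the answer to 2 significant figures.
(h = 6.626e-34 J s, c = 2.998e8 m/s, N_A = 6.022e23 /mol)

0.0020 mol

Photon energy at 352 nm: hc/λ = (6.626e-34)(2.998e8)/(352e-9) = 5.643e-19 J.
Energy delivered: (0.572 W)(3018 s) = 1726 J.
Photons incident: 1726 / 5.643e-19 = 3.059e21, i.e. 3.059e21/6.022e23 = 0.005080 mol.
Photons absorbed: 0.787 × 0.005080 = 0.003998 mol.
Product: Φ × n_abs = 0.51 × 0.003998 = 0.002039 mol.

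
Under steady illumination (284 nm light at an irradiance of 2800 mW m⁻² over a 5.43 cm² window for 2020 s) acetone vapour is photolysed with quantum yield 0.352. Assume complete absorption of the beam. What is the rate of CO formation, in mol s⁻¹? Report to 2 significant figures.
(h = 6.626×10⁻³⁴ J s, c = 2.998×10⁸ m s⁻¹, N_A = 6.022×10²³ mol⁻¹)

1.3×10⁻⁹ mol s⁻¹

Photon energy at 284 nm: hc/λ = (6.626×10⁻³⁴)(2.998×10⁸)/(284×10⁻⁹) = 6.995×10⁻¹⁹ J.
Energy delivered: (2800 mW m⁻²)(5.43×10⁻⁴ m²)(2020 s) = 3.071 J.
Photons incident: 3.071 / 6.995×10⁻¹⁹ = 4.390×10¹⁸, i.e. 4.390×10¹⁸/6.022×10²³ = 7.290×10⁻⁶ mol.
Product formed: 0.352 × 7.290×10⁻⁶ = 2.566×10⁻⁶ mol.
Rate: 2.566×10⁻⁶ / 2020 s = 1.3×10⁻⁹ mol s⁻¹.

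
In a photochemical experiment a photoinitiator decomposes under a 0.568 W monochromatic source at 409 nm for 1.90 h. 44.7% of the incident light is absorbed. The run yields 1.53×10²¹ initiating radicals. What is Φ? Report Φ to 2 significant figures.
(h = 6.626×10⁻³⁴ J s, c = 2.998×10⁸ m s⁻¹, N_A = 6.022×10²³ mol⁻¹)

Φ = 0.43

Product: 1.53×10²¹ / 6.022×10²³ = 0.002541 mol.
Photon energy at 409 nm: hc/λ = (6.626×10⁻³⁴)(2.998×10⁸)/(409×10⁻⁹) = 4.857×10⁻¹⁹ J.
Energy delivered: (0.568 W)(6840 s) = 3885 J.
Photons incident: 3885 / 4.857×10⁻¹⁹ = 7.999×10²¹, i.e. 7.999×10²¹/6.022×10²³ = 0.01328 mol.
Photons absorbed: 0.447 × 0.01328 = 0.005936 mol.
Φ = 0.002541 mol / 0.005936 mol photons = 0.43.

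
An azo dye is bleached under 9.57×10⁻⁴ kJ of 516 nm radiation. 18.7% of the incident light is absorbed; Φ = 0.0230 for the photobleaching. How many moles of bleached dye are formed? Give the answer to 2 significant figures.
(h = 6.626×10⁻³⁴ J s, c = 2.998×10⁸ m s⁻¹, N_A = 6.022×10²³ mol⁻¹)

1.8×10⁻⁸ mol

Photon energy at 516 nm: hc/λ = (6.626×10⁻³⁴)(2.998×10⁸)/(516×10⁻⁹) = 3.850×10⁻¹⁹ J.
Incident energy: 9.57×10⁻⁴ kJ = 0.957 J.
Photons incident: 0.957 / 3.850×10⁻¹⁹ = 2.486×10¹⁸, i.e. 2.486×10¹⁸/6.022×10²³ = 4.128×10⁻⁶ mol.
Photons absorbed: 0.187 × 4.128×10⁻⁶ = 7.719×10⁻⁷ mol.
Product: Φ × n_abs = 0.0230 × 7.719×10⁻⁷ = 1.775×10⁻⁸ mol.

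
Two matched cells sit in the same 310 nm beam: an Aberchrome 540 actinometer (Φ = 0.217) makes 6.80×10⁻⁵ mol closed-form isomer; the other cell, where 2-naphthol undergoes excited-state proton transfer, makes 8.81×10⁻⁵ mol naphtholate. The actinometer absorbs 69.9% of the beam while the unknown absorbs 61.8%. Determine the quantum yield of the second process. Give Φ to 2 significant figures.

Photons absorbed by the actinometer: 6.80×10⁻⁵ / 0.217 = 3.134×10⁻⁴ mol.
Incident flux: 3.134×10⁻⁴ / 0.699 = 4.484×10⁻⁴ einstein.
Absorbed by unknown: 0.618 × 4.484×10⁻⁴ = 2.771×10⁻⁴ mol.
Φ(unknown) = 8.81×10⁻⁵ / 2.771×10⁻⁴ = 0.32.

Φ = 0.32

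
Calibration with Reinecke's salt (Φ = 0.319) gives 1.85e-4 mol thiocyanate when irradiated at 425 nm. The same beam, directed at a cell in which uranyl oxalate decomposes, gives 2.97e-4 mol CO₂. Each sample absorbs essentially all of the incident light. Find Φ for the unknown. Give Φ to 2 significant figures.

Photons absorbed by the actinometer: 1.85e-4 / 0.319 = 5.799e-4 mol.
Φ(unknown) = 2.97e-4 / 5.799e-4 = 0.51.

Φ = 0.51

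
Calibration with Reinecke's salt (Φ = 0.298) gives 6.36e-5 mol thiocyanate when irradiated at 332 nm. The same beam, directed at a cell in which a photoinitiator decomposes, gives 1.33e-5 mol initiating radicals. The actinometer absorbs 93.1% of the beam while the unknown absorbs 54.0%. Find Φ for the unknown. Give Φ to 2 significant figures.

Φ = 0.11

Photons absorbed by the actinometer: 6.36e-5 / 0.298 = 2.134e-4 mol.
Incident flux: 2.134e-4 / 0.931 = 2.292e-4 einstein.
Absorbed by unknown: 0.540 × 2.292e-4 = 1.238e-4 mol.
Φ(unknown) = 1.33e-5 / 1.238e-4 = 0.11.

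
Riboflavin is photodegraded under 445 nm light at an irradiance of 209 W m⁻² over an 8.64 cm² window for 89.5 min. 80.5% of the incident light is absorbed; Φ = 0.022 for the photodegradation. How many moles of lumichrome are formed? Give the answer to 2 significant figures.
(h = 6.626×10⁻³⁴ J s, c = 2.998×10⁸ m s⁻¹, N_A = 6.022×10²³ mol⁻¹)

6.4×10⁻⁵ mol

Photon energy at 445 nm: hc/λ = (6.626×10⁻³⁴)(2.998×10⁸)/(445×10⁻⁹) = 4.464×10⁻¹⁹ J.
Energy delivered: (209 W m⁻²)(8.64×10⁻⁴ m²)(5370 s) = 969.7 J.
Photons incident: 969.7 / 4.464×10⁻¹⁹ = 2.172×10²¹, i.e. 2.172×10²¹/6.022×10²³ = 0.003607 mol.
Photons absorbed: 0.805 × 0.003607 = 0.002904 mol.
Product: Φ × n_abs = 0.022 × 0.002904 = 6.389×10⁻⁵ mol.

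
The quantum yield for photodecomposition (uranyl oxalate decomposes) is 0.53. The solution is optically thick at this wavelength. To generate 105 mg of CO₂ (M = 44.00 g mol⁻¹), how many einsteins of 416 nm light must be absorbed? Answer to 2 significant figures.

0.0045 einstein

Product: 105 mg / 44.00 g mol⁻¹ = 0.002386 mol.
Photons that must be absorbed: 0.002386 / 0.53 = 0.004502 mol.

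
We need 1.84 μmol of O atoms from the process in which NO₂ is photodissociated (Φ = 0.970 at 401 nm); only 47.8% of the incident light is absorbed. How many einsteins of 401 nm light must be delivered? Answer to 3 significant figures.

3.97×10⁻⁶ einstein

Product: 1.84 μmol = 1.84×10⁻⁶ mol.
Photons that must be absorbed: 1.84×10⁻⁶ / 0.970 = 1.897×10⁻⁶ mol.
Incident photons needed: 1.897×10⁻⁶ / 0.478 = 3.969×10⁻⁶ mol.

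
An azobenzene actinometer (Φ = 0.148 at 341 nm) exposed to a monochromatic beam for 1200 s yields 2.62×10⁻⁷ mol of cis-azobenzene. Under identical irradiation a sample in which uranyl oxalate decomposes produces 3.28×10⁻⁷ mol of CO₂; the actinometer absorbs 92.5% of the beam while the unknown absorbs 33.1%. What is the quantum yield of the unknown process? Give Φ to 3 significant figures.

Photons absorbed by the actinometer: 2.62×10⁻⁷ / 0.148 = 1.770×10⁻⁶ mol.
Incident flux: 1.770×10⁻⁶ / 0.925 = 1.914×10⁻⁶ einstein.
Absorbed by unknown: 0.331 × 1.914×10⁻⁶ = 6.335×10⁻⁷ mol.
Φ(unknown) = 3.28×10⁻⁷ / 6.335×10⁻⁷ = 0.518.

Φ = 0.518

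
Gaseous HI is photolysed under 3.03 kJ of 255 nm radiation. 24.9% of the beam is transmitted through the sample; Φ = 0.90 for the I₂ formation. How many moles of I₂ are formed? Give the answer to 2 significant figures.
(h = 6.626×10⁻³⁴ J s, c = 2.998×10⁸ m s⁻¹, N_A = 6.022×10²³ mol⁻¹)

Photon energy at 255 nm: hc/λ = (6.626×10⁻³⁴)(2.998×10⁸)/(255×10⁻⁹) = 7.790×10⁻¹⁹ J.
Incident energy: 3.03 kJ = 3030 J.
Photons incident: 3030 / 7.790×10⁻¹⁹ = 3.890×10²¹, i.e. 3.890×10²¹/6.022×10²³ = 0.006460 mol.
Fraction absorbed: 1 − 24.9/100 = 0.7510.
Photons absorbed: 0.7510 × 0.006460 = 0.004851 mol.
Product: Φ × n_abs = 0.90 × 0.004851 = 0.004366 mol.

0.0044 mol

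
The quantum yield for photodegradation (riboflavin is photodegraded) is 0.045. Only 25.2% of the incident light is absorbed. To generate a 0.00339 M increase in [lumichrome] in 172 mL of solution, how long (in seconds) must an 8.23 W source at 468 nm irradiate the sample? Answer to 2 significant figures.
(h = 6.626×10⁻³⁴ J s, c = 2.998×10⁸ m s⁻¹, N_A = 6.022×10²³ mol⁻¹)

t ≈ 1600 s

Product: (0.00339 M)(0.172 L) = 5.831×10⁻⁴ mol.
Photons that must be absorbed: 5.831×10⁻⁴ / 0.045 = 0.01296 mol.
Incident photons needed: 0.01296 / 0.252 = 0.05143 mol.
Photon energy: hc/λ = 4.245×10⁻¹⁹ J; per mole, 2.556×10⁵ J mol⁻¹.
Energy required: 0.05143 × 2.556×10⁵ = 1.315×10⁴ J.
Time: 1.315×10⁴ J / 8.23 W = 1600 s.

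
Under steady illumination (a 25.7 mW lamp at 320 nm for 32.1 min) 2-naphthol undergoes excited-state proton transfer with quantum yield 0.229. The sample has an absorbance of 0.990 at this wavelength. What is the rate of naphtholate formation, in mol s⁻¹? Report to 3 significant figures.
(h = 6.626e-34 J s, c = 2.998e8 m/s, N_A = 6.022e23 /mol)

1.41e-8 mol s⁻¹

Photon energy at 320 nm: hc/λ = (6.626e-34)(2.998e8)/(320e-9) = 6.208e-19 J.
Energy delivered: (25.7 mW)(1926 s) = 49.50 J.
Photons incident: 49.50 / 6.208e-19 = 7.974e19, i.e. 7.974e19/6.022e23 = 1.324e-4 mol.
Fraction absorbed: 1 − 10^(−0.990) = 0.8977.
Photons absorbed: 0.8977 × 1.324e-4 = 1.189e-4 mol.
Product formed: 0.229 × 1.189e-4 = 2.723e-5 mol.
Rate: 2.723e-5 / 1926 s = 1.41e-8 mol s⁻¹.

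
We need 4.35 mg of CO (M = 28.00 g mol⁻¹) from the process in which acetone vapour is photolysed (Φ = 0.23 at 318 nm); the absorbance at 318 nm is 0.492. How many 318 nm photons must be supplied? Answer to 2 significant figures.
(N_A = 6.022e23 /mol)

6.0e20 photons

Product: 4.35 mg / 28.00 g mol⁻¹ = 1.554e-4 mol.
Photons that must be absorbed: 1.554e-4 / 0.23 = 6.757e-4 mol.
Fraction absorbed: 1 − 10^(−0.492) = 0.6779.
Incident photons needed: 6.757e-4 / 0.6779 = 9.968e-4 mol.
Photon count: 9.968e-4 × 6.022e23 = 6.0e20.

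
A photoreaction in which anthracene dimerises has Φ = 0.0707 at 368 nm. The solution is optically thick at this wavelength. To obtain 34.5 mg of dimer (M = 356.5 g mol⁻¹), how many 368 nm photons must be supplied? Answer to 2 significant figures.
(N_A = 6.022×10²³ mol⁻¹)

Product: 34.5 mg / 356.5 g mol⁻¹ = 9.677×10⁻⁵ mol.
Photons that must be absorbed: 9.677×10⁻⁵ / 0.0707 = 0.001369 mol.
Photon count: 0.001369 × 6.022×10²³ = 8.2×10²⁰.

8.2×10²⁰ photons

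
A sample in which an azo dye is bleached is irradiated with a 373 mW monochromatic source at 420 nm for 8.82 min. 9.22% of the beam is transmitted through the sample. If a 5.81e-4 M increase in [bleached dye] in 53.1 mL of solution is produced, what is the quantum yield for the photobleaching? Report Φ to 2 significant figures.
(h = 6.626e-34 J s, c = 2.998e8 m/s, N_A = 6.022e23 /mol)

Product: (5.81e-4 M)(0.0531 L) = 3.085e-5 mol.
Photon energy at 420 nm: hc/λ = (6.626e-34)(2.998e8)/(420e-9) = 4.730e-19 J.
Energy delivered: (373 mW)(529.2 s) = 197.4 J.
Photons incident: 197.4 / 4.730e-19 = 4.173e20, i.e. 4.173e20/6.022e23 = 6.930e-4 mol.
Fraction absorbed: 1 − 9.22/100 = 0.9078.
Photons absorbed: 0.9078 × 6.930e-4 = 6.291e-4 mol.
Φ = 3.085e-5 mol / 6.291e-4 mol photons = 0.049.

Φ = 0.049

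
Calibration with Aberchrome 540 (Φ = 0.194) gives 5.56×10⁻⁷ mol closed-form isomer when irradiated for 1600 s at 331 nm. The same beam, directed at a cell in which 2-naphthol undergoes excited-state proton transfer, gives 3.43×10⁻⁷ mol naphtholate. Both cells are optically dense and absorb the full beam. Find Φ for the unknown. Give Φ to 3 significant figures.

Photons absorbed by the actinometer: 5.56×10⁻⁷ / 0.194 = 2.866×10⁻⁶ mol.
Φ(unknown) = 3.43×10⁻⁷ / 2.866×10⁻⁶ = 0.120.

Φ = 0.120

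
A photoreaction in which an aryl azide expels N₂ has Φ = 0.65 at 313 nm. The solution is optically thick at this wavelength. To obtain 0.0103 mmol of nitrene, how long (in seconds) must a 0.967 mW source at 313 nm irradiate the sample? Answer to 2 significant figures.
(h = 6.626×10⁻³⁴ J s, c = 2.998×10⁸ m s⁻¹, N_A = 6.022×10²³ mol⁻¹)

t ≈ 6300 s

Product: 0.0103 mmol = 1.03×10⁻⁵ mol.
Photons that must be absorbed: 1.03×10⁻⁵ / 0.65 = 1.585×10⁻⁵ mol.
Photon energy: hc/λ = 6.347×10⁻¹⁹ J; per mole, 3.822×10⁵ J mol⁻¹.
Energy required: 1.585×10⁻⁵ × 3.822×10⁵ = 6.058 J.
Time: 6.058 J / 0.000967 W = 6300 s.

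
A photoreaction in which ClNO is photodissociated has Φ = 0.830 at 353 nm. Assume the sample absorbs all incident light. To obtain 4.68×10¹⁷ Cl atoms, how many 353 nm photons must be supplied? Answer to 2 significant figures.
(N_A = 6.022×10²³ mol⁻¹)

Product: 4.68×10¹⁷ / 6.022×10²³ = 7.772×10⁻⁷ mol.
Photons that must be absorbed: 7.772×10⁻⁷ / 0.830 = 9.364×10⁻⁷ mol.
Photon count: 9.364×10⁻⁷ × 6.022×10²³ = 5.6×10¹⁷.

5.6×10¹⁷ photons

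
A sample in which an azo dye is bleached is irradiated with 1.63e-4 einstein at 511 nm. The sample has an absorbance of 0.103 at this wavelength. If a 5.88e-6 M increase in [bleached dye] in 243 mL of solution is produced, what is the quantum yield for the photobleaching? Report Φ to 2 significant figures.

Φ = 0.042

Product: (5.88e-6 M)(0.243 L) = 1.429e-6 mol.
Fraction absorbed: 1 − 10^(−0.103) = 0.2111.
Photons absorbed: 0.2111 × 1.63e-4 = 3.441e-5 mol.
Φ = 1.429e-6 mol / 3.441e-5 mol photons = 0.042.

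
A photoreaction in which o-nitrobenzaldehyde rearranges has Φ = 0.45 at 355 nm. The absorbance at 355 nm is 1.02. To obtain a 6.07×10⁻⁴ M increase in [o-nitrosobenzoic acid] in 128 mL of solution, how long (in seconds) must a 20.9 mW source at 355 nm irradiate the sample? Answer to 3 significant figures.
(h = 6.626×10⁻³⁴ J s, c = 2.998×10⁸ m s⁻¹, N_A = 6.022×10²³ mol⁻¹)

t ≈ 3080 s

Product: (6.07×10⁻⁴ M)(0.128 L) = 7.770×10⁻⁵ mol.
Photons that must be absorbed: 7.770×10⁻⁵ / 0.45 = 1.727×10⁻⁴ mol.
Fraction absorbed: 1 − 10^(−1.02) = 0.9045.
Incident photons needed: 1.727×10⁻⁴ / 0.9045 = 1.909×10⁻⁴ mol.
Photon energy: hc/λ = 5.596×10⁻¹⁹ J; per mole, 3.370×10⁵ J mol⁻¹.
Energy required: 1.909×10⁻⁴ × 3.370×10⁵ = 64.33 J.
Time: 64.33 J / 0.0209 W = 3080 s.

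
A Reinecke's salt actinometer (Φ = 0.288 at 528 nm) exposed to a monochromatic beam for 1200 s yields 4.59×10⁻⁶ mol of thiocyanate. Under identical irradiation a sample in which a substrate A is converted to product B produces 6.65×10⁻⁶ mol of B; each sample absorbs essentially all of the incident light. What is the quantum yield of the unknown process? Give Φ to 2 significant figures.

Φ = 0.42

Photons absorbed by the actinometer: 4.59×10⁻⁶ / 0.288 = 1.594×10⁻⁵ mol.
Φ(unknown) = 6.65×10⁻⁶ / 1.594×10⁻⁵ = 0.42.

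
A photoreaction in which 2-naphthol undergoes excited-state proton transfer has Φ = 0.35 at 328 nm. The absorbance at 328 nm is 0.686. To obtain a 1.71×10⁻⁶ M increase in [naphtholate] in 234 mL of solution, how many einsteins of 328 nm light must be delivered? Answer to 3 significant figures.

1.44×10⁻⁶ einstein

Product: (1.71×10⁻⁶ M)(0.234 L) = 4.001×10⁻⁷ mol.
Photons that must be absorbed: 4.001×10⁻⁷ / 0.35 = 1.143×10⁻⁶ mol.
Fraction absorbed: 1 − 10^(−0.686) = 0.7939.
Incident photons needed: 1.143×10⁻⁶ / 0.7939 = 1.440×10⁻⁶ mol.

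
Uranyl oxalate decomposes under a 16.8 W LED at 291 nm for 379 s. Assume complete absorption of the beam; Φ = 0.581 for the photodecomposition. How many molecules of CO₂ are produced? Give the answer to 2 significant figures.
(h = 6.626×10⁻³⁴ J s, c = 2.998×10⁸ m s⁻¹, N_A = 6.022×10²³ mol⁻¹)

Photon energy at 291 nm: hc/λ = (6.626×10⁻³⁴)(2.998×10⁸)/(291×10⁻⁹) = 6.826×10⁻¹⁹ J.
Energy delivered: (16.8 W)(379 s) = 6367 J.
Photons incident: 6367 / 6.826×10⁻¹⁹ = 9.328×10²¹, i.e. 9.328×10²¹/6.022×10²³ = 0.01549 mol.
Product: Φ × n_abs = 0.581 × 0.01549 = 0.009000 mol.
As a count: 0.009000 × 6.022×10²³ = 5.4×10²¹.

5.4×10²¹ molecules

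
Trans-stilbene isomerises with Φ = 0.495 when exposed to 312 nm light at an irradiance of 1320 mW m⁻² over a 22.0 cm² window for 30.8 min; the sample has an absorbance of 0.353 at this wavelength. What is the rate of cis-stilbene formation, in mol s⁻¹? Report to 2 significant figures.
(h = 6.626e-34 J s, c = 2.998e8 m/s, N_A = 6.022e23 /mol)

Photon energy at 312 nm: hc/λ = (6.626e-34)(2.998e8)/(312e-9) = 6.367e-19 J.
Energy delivered: (1320 mW m⁻²)(22.0e-4 m²)(1848 s) = 5.367 J.
Photons incident: 5.367 / 6.367e-19 = 8.429e18, i.e. 8.429e18/6.022e23 = 1.400e-5 mol.
Fraction absorbed: 1 − 10^(−0.353) = 0.5564.
Photons absorbed: 0.5564 × 1.400e-5 = 7.790e-6 mol.
Product formed: 0.495 × 7.790e-6 = 3.856e-6 mol.
Rate: 3.856e-6 / 1848 s = 2.1e-9 mol s⁻¹.

2.1e-9 mol s⁻¹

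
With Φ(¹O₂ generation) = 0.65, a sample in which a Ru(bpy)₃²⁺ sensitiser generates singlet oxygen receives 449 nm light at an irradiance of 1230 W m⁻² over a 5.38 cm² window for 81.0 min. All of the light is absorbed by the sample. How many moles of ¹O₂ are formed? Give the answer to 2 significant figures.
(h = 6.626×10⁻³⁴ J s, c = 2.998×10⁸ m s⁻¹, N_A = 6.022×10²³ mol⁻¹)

0.0078 mol

Photon energy at 449 nm: hc/λ = (6.626×10⁻³⁴)(2.998×10⁸)/(449×10⁻⁹) = 4.424×10⁻¹⁹ J.
Energy delivered: (1230 W m⁻²)(5.38×10⁻⁴ m²)(4860 s) = 3216 J.
Photons incident: 3216 / 4.424×10⁻¹⁹ = 7.269×10²¹, i.e. 7.269×10²¹/6.022×10²³ = 0.01207 mol.
Product: Φ × n_abs = 0.65 × 0.01207 = 0.007846 mol.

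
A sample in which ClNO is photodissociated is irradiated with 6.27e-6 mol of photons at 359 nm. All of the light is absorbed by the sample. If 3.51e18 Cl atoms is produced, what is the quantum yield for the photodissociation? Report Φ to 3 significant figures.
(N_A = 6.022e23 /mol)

Product: 3.51e18 / 6.022e23 = 5.829e-6 mol.
Φ = 5.829e-6 mol / 6.27e-6 mol photons = 0.930.

Φ = 0.930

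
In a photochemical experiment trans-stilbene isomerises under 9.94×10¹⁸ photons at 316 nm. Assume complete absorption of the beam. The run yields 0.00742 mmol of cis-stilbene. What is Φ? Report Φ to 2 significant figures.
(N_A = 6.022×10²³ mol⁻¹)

Φ = 0.45

Product: 0.00742 mmol = 7.42×10⁻⁶ mol.
Moles of photons: 9.94×10¹⁸ / 6.022×10²³ = 1.651×10⁻⁵ mol.
Φ = 7.42×10⁻⁶ mol / 1.651×10⁻⁵ mol photons = 0.45.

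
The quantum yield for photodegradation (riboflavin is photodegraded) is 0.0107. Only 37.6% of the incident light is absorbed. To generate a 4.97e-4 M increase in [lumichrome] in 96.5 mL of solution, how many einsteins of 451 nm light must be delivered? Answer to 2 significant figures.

Product: (4.97e-4 M)(0.0965 L) = 4.796e-5 mol.
Photons that must be absorbed: 4.796e-5 / 0.0107 = 0.004482 mol.
Incident photons needed: 0.004482 / 0.376 = 0.01192 mol.

0.012 einstein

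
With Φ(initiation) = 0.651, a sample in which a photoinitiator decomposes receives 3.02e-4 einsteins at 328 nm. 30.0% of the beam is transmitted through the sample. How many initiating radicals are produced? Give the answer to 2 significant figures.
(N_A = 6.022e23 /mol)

Fraction absorbed: 1 − 30.0/100 = 0.7000.
Photons absorbed: 0.7000 × 3.02e-4 = 2.114e-4 mol.
Product: Φ × n_abs = 0.651 × 2.114e-4 = 1.376e-4 mol.
As a count: 1.376e-4 × 6.022e23 = 8.3e19.

8.3e19 initiating radicals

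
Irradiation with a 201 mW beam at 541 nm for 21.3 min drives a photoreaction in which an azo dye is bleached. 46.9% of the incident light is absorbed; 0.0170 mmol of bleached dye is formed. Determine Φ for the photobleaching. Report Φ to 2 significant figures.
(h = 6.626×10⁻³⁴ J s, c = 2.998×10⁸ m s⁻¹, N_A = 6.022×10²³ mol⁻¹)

Φ = 0.031

Product: 0.0170 mmol = 1.70×10⁻⁵ mol.
Photon energy at 541 nm: hc/λ = (6.626×10⁻³⁴)(2.998×10⁸)/(541×10⁻⁹) = 3.672×10⁻¹⁹ J.
Energy delivered: (201 mW)(1278 s) = 256.9 J.
Photons incident: 256.9 / 3.672×10⁻¹⁹ = 6.996×10²⁰, i.e. 6.996×10²⁰/6.022×10²³ = 0.001162 mol.
Photons absorbed: 0.469 × 0.001162 = 5.450×10⁻⁴ mol.
Φ = 1.70×10⁻⁵ mol / 5.450×10⁻⁴ mol photons = 0.031.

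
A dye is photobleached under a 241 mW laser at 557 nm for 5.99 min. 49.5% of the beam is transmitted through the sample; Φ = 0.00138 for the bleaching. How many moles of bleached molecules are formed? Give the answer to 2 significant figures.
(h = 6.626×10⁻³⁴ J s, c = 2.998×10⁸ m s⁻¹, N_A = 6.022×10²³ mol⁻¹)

2.8×10⁻⁷ mol

Photon energy at 557 nm: hc/λ = (6.626×10⁻³⁴)(2.998×10⁸)/(557×10⁻⁹) = 3.566×10⁻¹⁹ J.
Energy delivered: (241 mW)(359.4 s) = 86.62 J.
Photons incident: 86.62 / 3.566×10⁻¹⁹ = 2.429×10²⁰, i.e. 2.429×10²⁰/6.022×10²³ = 4.034×10⁻⁴ mol.
Fraction absorbed: 1 − 49.5/100 = 0.5050.
Photons absorbed: 0.5050 × 4.034×10⁻⁴ = 2.037×10⁻⁴ mol.
Product: Φ × n_abs = 0.00138 × 2.037×10⁻⁴ = 2.811×10⁻⁷ mol.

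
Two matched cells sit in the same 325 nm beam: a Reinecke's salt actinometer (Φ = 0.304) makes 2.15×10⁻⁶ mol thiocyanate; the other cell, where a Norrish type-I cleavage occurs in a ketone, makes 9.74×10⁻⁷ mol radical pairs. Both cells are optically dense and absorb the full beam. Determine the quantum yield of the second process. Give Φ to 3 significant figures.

Φ = 0.138

Photons absorbed by the actinometer: 2.15×10⁻⁶ / 0.304 = 7.072×10⁻⁶ mol.
Φ(unknown) = 9.74×10⁻⁷ / 7.072×10⁻⁶ = 0.138.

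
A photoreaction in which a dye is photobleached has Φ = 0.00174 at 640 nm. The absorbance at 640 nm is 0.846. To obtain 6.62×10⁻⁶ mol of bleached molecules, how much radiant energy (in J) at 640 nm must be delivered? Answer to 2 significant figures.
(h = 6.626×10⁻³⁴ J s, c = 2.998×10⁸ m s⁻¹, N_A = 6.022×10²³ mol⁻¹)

Photons that must be absorbed: 6.62×10⁻⁶ / 0.00174 = 0.003805 mol.
Fraction absorbed: 1 − 10^(−0.846) = 0.8574.
Incident photons needed: 0.003805 / 0.8574 = 0.004438 mol.
Photon energy: hc/λ = 3.104×10⁻¹⁹ J; per mole, 1.869×10⁵ J mol⁻¹.
Energy required: 0.004438 × 1.869×10⁵ = 830 J.

830 J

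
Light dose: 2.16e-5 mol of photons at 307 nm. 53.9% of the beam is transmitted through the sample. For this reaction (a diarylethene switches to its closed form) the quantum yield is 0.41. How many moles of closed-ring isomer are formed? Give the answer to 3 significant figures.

Fraction absorbed: 1 − 53.9/100 = 0.4610.
Photons absorbed: 0.4610 × 2.16e-5 = 9.958e-6 mol.
Product: Φ × n_abs = 0.41 × 9.958e-6 = 4.083e-6 mol.

4.08e-6 mol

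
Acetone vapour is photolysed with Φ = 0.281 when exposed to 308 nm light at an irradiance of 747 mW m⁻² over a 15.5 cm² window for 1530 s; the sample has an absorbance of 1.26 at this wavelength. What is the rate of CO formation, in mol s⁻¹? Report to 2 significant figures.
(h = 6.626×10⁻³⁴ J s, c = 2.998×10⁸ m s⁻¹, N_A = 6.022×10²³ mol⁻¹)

Photon energy at 308 nm: hc/λ = (6.626×10⁻³⁴)(2.998×10⁸)/(308×10⁻⁹) = 6.450×10⁻¹⁹ J.
Energy delivered: (747 mW m⁻²)(15.5×10⁻⁴ m²)(1530 s) = 1.772 J.
Photons incident: 1.772 / 6.450×10⁻¹⁹ = 2.747×10¹⁸, i.e. 2.747×10¹⁸/6.022×10²³ = 4.562×10⁻⁶ mol.
Fraction absorbed: 1 − 10^(−1.26) = 0.9450.
Photons absorbed: 0.9450 × 4.562×10⁻⁶ = 4.311×10⁻⁶ mol.
Product formed: 0.281 × 4.311×10⁻⁶ = 1.211×10⁻⁶ mol.
Rate: 1.211×10⁻⁶ / 1530 s = 7.9×10⁻¹⁰ mol s⁻¹.

7.9×10⁻¹⁰ mol s⁻¹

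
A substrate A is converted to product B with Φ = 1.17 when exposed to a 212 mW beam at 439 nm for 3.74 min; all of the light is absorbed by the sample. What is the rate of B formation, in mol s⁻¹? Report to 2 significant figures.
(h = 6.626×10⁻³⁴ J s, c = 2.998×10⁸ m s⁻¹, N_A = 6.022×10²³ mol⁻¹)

9.1×10⁻⁷ mol s⁻¹

Photon energy at 439 nm: hc/λ = (6.626×10⁻³⁴)(2.998×10⁸)/(439×10⁻⁹) = 4.525×10⁻¹⁹ J.
Energy delivered: (212 mW)(224.4 s) = 47.57 J.
Photons incident: 47.57 / 4.525×10⁻¹⁹ = 1.051×10²⁰, i.e. 1.051×10²⁰/6.022×10²³ = 1.745×10⁻⁴ mol.
Product formed: 1.17 × 1.745×10⁻⁴ = 2.042×10⁻⁴ mol.
Rate: 2.042×10⁻⁴ / 224.4 s = 9.1×10⁻⁷ mol s⁻¹.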